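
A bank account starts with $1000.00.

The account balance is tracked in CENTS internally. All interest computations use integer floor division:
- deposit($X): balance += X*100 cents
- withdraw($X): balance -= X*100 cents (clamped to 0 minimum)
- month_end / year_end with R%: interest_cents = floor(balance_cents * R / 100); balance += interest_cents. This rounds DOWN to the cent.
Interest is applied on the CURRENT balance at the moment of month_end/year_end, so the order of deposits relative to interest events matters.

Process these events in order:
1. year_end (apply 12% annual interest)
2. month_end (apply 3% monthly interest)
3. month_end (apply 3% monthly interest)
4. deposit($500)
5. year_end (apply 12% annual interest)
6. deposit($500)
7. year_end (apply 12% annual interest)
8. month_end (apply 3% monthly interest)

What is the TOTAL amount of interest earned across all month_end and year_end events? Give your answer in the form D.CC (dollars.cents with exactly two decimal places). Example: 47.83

Answer: 758.00

Derivation:
After 1 (year_end (apply 12% annual interest)): balance=$1120.00 total_interest=$120.00
After 2 (month_end (apply 3% monthly interest)): balance=$1153.60 total_interest=$153.60
After 3 (month_end (apply 3% monthly interest)): balance=$1188.20 total_interest=$188.20
After 4 (deposit($500)): balance=$1688.20 total_interest=$188.20
After 5 (year_end (apply 12% annual interest)): balance=$1890.78 total_interest=$390.78
After 6 (deposit($500)): balance=$2390.78 total_interest=$390.78
After 7 (year_end (apply 12% annual interest)): balance=$2677.67 total_interest=$677.67
After 8 (month_end (apply 3% monthly interest)): balance=$2758.00 total_interest=$758.00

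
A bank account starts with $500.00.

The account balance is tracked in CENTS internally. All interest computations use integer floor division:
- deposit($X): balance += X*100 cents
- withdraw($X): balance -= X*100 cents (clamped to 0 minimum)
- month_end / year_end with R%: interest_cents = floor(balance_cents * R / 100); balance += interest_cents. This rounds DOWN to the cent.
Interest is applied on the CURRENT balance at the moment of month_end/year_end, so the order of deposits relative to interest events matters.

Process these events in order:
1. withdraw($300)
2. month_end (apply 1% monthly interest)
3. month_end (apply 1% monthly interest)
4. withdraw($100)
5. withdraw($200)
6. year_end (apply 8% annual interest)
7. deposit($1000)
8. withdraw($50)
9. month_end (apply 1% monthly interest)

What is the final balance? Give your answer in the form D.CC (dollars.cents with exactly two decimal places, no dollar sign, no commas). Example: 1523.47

After 1 (withdraw($300)): balance=$200.00 total_interest=$0.00
After 2 (month_end (apply 1% monthly interest)): balance=$202.00 total_interest=$2.00
After 3 (month_end (apply 1% monthly interest)): balance=$204.02 total_interest=$4.02
After 4 (withdraw($100)): balance=$104.02 total_interest=$4.02
After 5 (withdraw($200)): balance=$0.00 total_interest=$4.02
After 6 (year_end (apply 8% annual interest)): balance=$0.00 total_interest=$4.02
After 7 (deposit($1000)): balance=$1000.00 total_interest=$4.02
After 8 (withdraw($50)): balance=$950.00 total_interest=$4.02
After 9 (month_end (apply 1% monthly interest)): balance=$959.50 total_interest=$13.52

Answer: 959.50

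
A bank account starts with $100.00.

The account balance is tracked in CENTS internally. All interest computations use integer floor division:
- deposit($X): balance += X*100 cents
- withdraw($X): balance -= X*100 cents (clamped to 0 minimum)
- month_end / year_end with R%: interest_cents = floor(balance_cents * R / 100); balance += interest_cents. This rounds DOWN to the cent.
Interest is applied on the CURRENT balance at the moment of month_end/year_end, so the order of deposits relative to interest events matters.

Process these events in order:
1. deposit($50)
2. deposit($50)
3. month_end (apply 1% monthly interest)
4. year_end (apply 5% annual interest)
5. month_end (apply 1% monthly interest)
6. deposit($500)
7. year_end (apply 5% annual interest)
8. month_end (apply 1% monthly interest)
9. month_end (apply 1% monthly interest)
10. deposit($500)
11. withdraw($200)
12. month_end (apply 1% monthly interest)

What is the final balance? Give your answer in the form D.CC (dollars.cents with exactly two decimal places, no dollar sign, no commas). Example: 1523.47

After 1 (deposit($50)): balance=$150.00 total_interest=$0.00
After 2 (deposit($50)): balance=$200.00 total_interest=$0.00
After 3 (month_end (apply 1% monthly interest)): balance=$202.00 total_interest=$2.00
After 4 (year_end (apply 5% annual interest)): balance=$212.10 total_interest=$12.10
After 5 (month_end (apply 1% monthly interest)): balance=$214.22 total_interest=$14.22
After 6 (deposit($500)): balance=$714.22 total_interest=$14.22
After 7 (year_end (apply 5% annual interest)): balance=$749.93 total_interest=$49.93
After 8 (month_end (apply 1% monthly interest)): balance=$757.42 total_interest=$57.42
After 9 (month_end (apply 1% monthly interest)): balance=$764.99 total_interest=$64.99
After 10 (deposit($500)): balance=$1264.99 total_interest=$64.99
After 11 (withdraw($200)): balance=$1064.99 total_interest=$64.99
After 12 (month_end (apply 1% monthly interest)): balance=$1075.63 total_interest=$75.63

Answer: 1075.63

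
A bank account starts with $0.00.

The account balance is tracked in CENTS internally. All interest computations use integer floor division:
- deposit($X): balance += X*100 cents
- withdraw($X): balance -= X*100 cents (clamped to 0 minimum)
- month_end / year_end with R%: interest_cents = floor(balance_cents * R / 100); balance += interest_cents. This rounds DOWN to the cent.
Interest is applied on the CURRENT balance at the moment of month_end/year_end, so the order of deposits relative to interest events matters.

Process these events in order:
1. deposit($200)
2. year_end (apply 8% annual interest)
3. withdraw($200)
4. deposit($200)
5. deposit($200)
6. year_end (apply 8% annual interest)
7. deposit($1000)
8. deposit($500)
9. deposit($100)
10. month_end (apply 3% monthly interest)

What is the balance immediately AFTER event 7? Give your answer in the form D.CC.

Answer: 1449.28

Derivation:
After 1 (deposit($200)): balance=$200.00 total_interest=$0.00
After 2 (year_end (apply 8% annual interest)): balance=$216.00 total_interest=$16.00
After 3 (withdraw($200)): balance=$16.00 total_interest=$16.00
After 4 (deposit($200)): balance=$216.00 total_interest=$16.00
After 5 (deposit($200)): balance=$416.00 total_interest=$16.00
After 6 (year_end (apply 8% annual interest)): balance=$449.28 total_interest=$49.28
After 7 (deposit($1000)): balance=$1449.28 total_interest=$49.28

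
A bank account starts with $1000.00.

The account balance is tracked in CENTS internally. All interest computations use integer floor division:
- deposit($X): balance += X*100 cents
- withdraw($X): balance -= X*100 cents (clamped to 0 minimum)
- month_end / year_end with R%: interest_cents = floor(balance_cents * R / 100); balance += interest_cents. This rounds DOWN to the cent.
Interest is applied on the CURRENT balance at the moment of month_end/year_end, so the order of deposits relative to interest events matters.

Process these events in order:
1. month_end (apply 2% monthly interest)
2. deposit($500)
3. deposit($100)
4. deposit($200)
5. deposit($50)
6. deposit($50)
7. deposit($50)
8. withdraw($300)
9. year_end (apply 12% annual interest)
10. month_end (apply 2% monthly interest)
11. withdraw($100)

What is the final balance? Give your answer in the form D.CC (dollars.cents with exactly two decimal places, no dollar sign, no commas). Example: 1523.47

Answer: 1807.80

Derivation:
After 1 (month_end (apply 2% monthly interest)): balance=$1020.00 total_interest=$20.00
After 2 (deposit($500)): balance=$1520.00 total_interest=$20.00
After 3 (deposit($100)): balance=$1620.00 total_interest=$20.00
After 4 (deposit($200)): balance=$1820.00 total_interest=$20.00
After 5 (deposit($50)): balance=$1870.00 total_interest=$20.00
After 6 (deposit($50)): balance=$1920.00 total_interest=$20.00
After 7 (deposit($50)): balance=$1970.00 total_interest=$20.00
After 8 (withdraw($300)): balance=$1670.00 total_interest=$20.00
After 9 (year_end (apply 12% annual interest)): balance=$1870.40 total_interest=$220.40
After 10 (month_end (apply 2% monthly interest)): balance=$1907.80 total_interest=$257.80
After 11 (withdraw($100)): balance=$1807.80 total_interest=$257.80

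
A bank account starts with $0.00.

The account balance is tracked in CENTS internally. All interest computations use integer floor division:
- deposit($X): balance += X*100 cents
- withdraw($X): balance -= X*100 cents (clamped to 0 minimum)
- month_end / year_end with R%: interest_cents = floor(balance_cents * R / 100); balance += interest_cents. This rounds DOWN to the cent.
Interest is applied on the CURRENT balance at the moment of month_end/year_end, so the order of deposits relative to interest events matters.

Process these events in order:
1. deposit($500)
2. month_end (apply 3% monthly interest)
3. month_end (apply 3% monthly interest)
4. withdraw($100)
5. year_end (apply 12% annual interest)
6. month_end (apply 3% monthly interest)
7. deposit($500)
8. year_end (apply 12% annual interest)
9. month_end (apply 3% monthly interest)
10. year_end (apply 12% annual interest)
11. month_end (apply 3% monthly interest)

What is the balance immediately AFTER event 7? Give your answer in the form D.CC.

Answer: 996.56

Derivation:
After 1 (deposit($500)): balance=$500.00 total_interest=$0.00
After 2 (month_end (apply 3% monthly interest)): balance=$515.00 total_interest=$15.00
After 3 (month_end (apply 3% monthly interest)): balance=$530.45 total_interest=$30.45
After 4 (withdraw($100)): balance=$430.45 total_interest=$30.45
After 5 (year_end (apply 12% annual interest)): balance=$482.10 total_interest=$82.10
After 6 (month_end (apply 3% monthly interest)): balance=$496.56 total_interest=$96.56
After 7 (deposit($500)): balance=$996.56 total_interest=$96.56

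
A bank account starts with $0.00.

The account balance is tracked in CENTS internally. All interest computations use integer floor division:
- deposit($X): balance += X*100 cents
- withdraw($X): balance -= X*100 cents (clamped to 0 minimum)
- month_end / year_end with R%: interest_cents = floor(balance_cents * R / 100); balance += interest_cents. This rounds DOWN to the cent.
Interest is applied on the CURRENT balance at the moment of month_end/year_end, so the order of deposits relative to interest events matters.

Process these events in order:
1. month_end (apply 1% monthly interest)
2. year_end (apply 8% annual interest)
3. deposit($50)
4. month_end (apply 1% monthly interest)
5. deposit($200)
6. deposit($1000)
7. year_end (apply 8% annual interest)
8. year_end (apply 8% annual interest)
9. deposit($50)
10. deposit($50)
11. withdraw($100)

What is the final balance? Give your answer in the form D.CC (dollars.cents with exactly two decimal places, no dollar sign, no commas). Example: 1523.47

After 1 (month_end (apply 1% monthly interest)): balance=$0.00 total_interest=$0.00
After 2 (year_end (apply 8% annual interest)): balance=$0.00 total_interest=$0.00
After 3 (deposit($50)): balance=$50.00 total_interest=$0.00
After 4 (month_end (apply 1% monthly interest)): balance=$50.50 total_interest=$0.50
After 5 (deposit($200)): balance=$250.50 total_interest=$0.50
After 6 (deposit($1000)): balance=$1250.50 total_interest=$0.50
After 7 (year_end (apply 8% annual interest)): balance=$1350.54 total_interest=$100.54
After 8 (year_end (apply 8% annual interest)): balance=$1458.58 total_interest=$208.58
After 9 (deposit($50)): balance=$1508.58 total_interest=$208.58
After 10 (deposit($50)): balance=$1558.58 total_interest=$208.58
After 11 (withdraw($100)): balance=$1458.58 total_interest=$208.58

Answer: 1458.58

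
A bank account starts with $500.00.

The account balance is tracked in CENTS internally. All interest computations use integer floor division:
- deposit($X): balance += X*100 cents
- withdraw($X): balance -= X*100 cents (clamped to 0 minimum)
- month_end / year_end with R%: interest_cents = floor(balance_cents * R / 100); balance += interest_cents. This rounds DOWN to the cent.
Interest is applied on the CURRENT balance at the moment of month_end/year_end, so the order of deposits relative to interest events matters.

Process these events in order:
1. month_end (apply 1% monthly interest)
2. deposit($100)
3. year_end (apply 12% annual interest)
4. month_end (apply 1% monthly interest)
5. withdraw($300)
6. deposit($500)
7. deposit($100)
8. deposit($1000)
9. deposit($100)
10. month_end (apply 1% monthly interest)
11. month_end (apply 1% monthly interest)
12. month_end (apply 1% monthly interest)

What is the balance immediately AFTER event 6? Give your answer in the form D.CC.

After 1 (month_end (apply 1% monthly interest)): balance=$505.00 total_interest=$5.00
After 2 (deposit($100)): balance=$605.00 total_interest=$5.00
After 3 (year_end (apply 12% annual interest)): balance=$677.60 total_interest=$77.60
After 4 (month_end (apply 1% monthly interest)): balance=$684.37 total_interest=$84.37
After 5 (withdraw($300)): balance=$384.37 total_interest=$84.37
After 6 (deposit($500)): balance=$884.37 total_interest=$84.37

Answer: 884.37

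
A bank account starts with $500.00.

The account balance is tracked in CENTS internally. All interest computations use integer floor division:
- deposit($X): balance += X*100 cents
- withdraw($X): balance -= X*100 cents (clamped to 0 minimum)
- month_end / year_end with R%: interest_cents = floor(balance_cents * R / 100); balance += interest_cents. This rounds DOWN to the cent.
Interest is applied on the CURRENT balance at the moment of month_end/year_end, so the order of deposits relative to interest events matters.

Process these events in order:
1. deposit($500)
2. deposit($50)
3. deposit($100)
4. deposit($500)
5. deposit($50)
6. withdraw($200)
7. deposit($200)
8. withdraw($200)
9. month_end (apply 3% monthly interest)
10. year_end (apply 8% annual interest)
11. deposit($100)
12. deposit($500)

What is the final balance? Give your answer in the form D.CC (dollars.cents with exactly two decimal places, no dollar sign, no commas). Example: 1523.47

Answer: 2268.60

Derivation:
After 1 (deposit($500)): balance=$1000.00 total_interest=$0.00
After 2 (deposit($50)): balance=$1050.00 total_interest=$0.00
After 3 (deposit($100)): balance=$1150.00 total_interest=$0.00
After 4 (deposit($500)): balance=$1650.00 total_interest=$0.00
After 5 (deposit($50)): balance=$1700.00 total_interest=$0.00
After 6 (withdraw($200)): balance=$1500.00 total_interest=$0.00
After 7 (deposit($200)): balance=$1700.00 total_interest=$0.00
After 8 (withdraw($200)): balance=$1500.00 total_interest=$0.00
After 9 (month_end (apply 3% monthly interest)): balance=$1545.00 total_interest=$45.00
After 10 (year_end (apply 8% annual interest)): balance=$1668.60 total_interest=$168.60
After 11 (deposit($100)): balance=$1768.60 total_interest=$168.60
After 12 (deposit($500)): balance=$2268.60 total_interest=$168.60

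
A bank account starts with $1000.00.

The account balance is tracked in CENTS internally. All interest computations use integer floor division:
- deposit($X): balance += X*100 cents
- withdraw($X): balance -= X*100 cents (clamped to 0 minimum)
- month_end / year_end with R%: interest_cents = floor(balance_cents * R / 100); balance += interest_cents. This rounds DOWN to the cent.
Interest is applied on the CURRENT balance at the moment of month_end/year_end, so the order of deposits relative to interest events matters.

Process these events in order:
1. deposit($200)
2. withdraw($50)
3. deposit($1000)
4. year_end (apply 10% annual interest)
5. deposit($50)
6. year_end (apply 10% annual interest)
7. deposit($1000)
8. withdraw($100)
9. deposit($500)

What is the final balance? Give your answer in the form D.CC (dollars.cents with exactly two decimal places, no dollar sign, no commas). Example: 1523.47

Answer: 4056.50

Derivation:
After 1 (deposit($200)): balance=$1200.00 total_interest=$0.00
After 2 (withdraw($50)): balance=$1150.00 total_interest=$0.00
After 3 (deposit($1000)): balance=$2150.00 total_interest=$0.00
After 4 (year_end (apply 10% annual interest)): balance=$2365.00 total_interest=$215.00
After 5 (deposit($50)): balance=$2415.00 total_interest=$215.00
After 6 (year_end (apply 10% annual interest)): balance=$2656.50 total_interest=$456.50
After 7 (deposit($1000)): balance=$3656.50 total_interest=$456.50
After 8 (withdraw($100)): balance=$3556.50 total_interest=$456.50
After 9 (deposit($500)): balance=$4056.50 total_interest=$456.50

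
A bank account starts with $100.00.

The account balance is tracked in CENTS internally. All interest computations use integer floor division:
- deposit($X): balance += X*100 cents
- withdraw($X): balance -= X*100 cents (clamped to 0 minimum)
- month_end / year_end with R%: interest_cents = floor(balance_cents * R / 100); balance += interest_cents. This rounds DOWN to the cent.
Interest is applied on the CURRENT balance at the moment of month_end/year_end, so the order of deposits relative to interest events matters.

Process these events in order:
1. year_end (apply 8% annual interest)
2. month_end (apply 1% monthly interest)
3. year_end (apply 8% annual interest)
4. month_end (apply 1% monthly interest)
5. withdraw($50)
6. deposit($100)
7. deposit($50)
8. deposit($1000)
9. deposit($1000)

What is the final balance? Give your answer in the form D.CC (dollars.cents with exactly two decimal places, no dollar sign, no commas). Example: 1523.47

After 1 (year_end (apply 8% annual interest)): balance=$108.00 total_interest=$8.00
After 2 (month_end (apply 1% monthly interest)): balance=$109.08 total_interest=$9.08
After 3 (year_end (apply 8% annual interest)): balance=$117.80 total_interest=$17.80
After 4 (month_end (apply 1% monthly interest)): balance=$118.97 total_interest=$18.97
After 5 (withdraw($50)): balance=$68.97 total_interest=$18.97
After 6 (deposit($100)): balance=$168.97 total_interest=$18.97
After 7 (deposit($50)): balance=$218.97 total_interest=$18.97
After 8 (deposit($1000)): balance=$1218.97 total_interest=$18.97
After 9 (deposit($1000)): balance=$2218.97 total_interest=$18.97

Answer: 2218.97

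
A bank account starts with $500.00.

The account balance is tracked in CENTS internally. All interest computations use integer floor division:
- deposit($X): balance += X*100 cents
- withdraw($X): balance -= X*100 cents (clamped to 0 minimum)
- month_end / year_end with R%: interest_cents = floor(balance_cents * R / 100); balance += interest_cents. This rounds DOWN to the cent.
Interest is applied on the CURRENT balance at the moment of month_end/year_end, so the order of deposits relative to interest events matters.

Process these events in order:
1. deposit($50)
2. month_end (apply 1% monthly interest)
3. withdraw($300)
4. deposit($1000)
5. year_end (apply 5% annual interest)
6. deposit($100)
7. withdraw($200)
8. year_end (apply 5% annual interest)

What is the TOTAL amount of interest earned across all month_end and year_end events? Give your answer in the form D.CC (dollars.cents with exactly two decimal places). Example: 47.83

After 1 (deposit($50)): balance=$550.00 total_interest=$0.00
After 2 (month_end (apply 1% monthly interest)): balance=$555.50 total_interest=$5.50
After 3 (withdraw($300)): balance=$255.50 total_interest=$5.50
After 4 (deposit($1000)): balance=$1255.50 total_interest=$5.50
After 5 (year_end (apply 5% annual interest)): balance=$1318.27 total_interest=$68.27
After 6 (deposit($100)): balance=$1418.27 total_interest=$68.27
After 7 (withdraw($200)): balance=$1218.27 total_interest=$68.27
After 8 (year_end (apply 5% annual interest)): balance=$1279.18 total_interest=$129.18

Answer: 129.18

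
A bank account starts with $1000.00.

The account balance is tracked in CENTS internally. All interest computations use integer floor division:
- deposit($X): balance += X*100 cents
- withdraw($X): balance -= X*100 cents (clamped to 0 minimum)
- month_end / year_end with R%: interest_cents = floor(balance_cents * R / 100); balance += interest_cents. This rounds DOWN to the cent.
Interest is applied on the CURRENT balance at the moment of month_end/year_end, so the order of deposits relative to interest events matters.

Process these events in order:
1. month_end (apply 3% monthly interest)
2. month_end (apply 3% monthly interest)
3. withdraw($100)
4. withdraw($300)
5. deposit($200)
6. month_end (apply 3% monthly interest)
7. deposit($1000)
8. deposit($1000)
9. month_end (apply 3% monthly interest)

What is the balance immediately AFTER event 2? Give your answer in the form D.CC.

After 1 (month_end (apply 3% monthly interest)): balance=$1030.00 total_interest=$30.00
After 2 (month_end (apply 3% monthly interest)): balance=$1060.90 total_interest=$60.90

Answer: 1060.90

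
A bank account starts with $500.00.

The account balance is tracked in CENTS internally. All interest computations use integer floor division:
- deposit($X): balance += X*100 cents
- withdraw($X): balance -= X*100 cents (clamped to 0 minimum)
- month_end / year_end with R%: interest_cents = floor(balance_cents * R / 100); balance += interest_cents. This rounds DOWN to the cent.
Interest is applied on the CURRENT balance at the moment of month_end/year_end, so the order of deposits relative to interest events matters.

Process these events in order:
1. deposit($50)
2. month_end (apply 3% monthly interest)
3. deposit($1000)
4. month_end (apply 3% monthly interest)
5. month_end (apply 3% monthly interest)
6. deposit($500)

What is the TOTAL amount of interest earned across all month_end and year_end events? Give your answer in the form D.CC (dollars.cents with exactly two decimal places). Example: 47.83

Answer: 111.89

Derivation:
After 1 (deposit($50)): balance=$550.00 total_interest=$0.00
After 2 (month_end (apply 3% monthly interest)): balance=$566.50 total_interest=$16.50
After 3 (deposit($1000)): balance=$1566.50 total_interest=$16.50
After 4 (month_end (apply 3% monthly interest)): balance=$1613.49 total_interest=$63.49
After 5 (month_end (apply 3% monthly interest)): balance=$1661.89 total_interest=$111.89
After 6 (deposit($500)): balance=$2161.89 total_interest=$111.89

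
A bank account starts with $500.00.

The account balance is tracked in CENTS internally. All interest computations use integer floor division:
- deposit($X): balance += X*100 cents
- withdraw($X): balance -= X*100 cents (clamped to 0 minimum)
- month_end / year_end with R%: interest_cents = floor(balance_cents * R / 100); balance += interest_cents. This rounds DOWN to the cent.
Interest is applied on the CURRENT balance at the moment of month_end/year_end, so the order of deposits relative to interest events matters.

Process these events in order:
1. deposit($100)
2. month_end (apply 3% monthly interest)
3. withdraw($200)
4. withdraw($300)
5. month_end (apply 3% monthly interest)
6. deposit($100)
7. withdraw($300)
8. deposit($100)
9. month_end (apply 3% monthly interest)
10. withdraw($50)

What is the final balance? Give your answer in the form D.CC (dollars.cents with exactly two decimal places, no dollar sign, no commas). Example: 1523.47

Answer: 53.00

Derivation:
After 1 (deposit($100)): balance=$600.00 total_interest=$0.00
After 2 (month_end (apply 3% monthly interest)): balance=$618.00 total_interest=$18.00
After 3 (withdraw($200)): balance=$418.00 total_interest=$18.00
After 4 (withdraw($300)): balance=$118.00 total_interest=$18.00
After 5 (month_end (apply 3% monthly interest)): balance=$121.54 total_interest=$21.54
After 6 (deposit($100)): balance=$221.54 total_interest=$21.54
After 7 (withdraw($300)): balance=$0.00 total_interest=$21.54
After 8 (deposit($100)): balance=$100.00 total_interest=$21.54
After 9 (month_end (apply 3% monthly interest)): balance=$103.00 total_interest=$24.54
After 10 (withdraw($50)): balance=$53.00 total_interest=$24.54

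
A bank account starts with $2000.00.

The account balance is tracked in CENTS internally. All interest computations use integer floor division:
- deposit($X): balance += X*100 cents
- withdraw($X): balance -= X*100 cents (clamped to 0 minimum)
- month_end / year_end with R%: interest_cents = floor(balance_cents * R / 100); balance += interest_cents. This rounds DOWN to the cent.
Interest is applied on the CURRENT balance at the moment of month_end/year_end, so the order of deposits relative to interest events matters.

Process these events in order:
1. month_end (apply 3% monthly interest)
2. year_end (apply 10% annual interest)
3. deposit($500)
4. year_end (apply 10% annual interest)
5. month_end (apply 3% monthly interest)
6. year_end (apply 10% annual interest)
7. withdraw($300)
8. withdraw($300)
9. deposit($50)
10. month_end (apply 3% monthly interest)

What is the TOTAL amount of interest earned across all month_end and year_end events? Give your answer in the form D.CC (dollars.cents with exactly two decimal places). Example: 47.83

Answer: 1034.16

Derivation:
After 1 (month_end (apply 3% monthly interest)): balance=$2060.00 total_interest=$60.00
After 2 (year_end (apply 10% annual interest)): balance=$2266.00 total_interest=$266.00
After 3 (deposit($500)): balance=$2766.00 total_interest=$266.00
After 4 (year_end (apply 10% annual interest)): balance=$3042.60 total_interest=$542.60
After 5 (month_end (apply 3% monthly interest)): balance=$3133.87 total_interest=$633.87
After 6 (year_end (apply 10% annual interest)): balance=$3447.25 total_interest=$947.25
After 7 (withdraw($300)): balance=$3147.25 total_interest=$947.25
After 8 (withdraw($300)): balance=$2847.25 total_interest=$947.25
After 9 (deposit($50)): balance=$2897.25 total_interest=$947.25
After 10 (month_end (apply 3% monthly interest)): balance=$2984.16 total_interest=$1034.16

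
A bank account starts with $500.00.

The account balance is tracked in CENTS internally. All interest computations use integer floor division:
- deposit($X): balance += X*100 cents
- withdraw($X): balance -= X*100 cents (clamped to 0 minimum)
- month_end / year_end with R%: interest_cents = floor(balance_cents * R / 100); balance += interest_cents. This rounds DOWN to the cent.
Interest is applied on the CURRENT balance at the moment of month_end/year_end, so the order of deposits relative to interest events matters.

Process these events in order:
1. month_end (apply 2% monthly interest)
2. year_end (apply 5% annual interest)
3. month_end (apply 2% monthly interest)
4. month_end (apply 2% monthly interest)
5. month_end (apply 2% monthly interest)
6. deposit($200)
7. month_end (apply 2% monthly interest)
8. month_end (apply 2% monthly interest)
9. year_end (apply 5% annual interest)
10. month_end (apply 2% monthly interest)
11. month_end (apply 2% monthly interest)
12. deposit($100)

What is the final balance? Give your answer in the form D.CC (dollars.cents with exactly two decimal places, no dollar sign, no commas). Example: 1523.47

After 1 (month_end (apply 2% monthly interest)): balance=$510.00 total_interest=$10.00
After 2 (year_end (apply 5% annual interest)): balance=$535.50 total_interest=$35.50
After 3 (month_end (apply 2% monthly interest)): balance=$546.21 total_interest=$46.21
After 4 (month_end (apply 2% monthly interest)): balance=$557.13 total_interest=$57.13
After 5 (month_end (apply 2% monthly interest)): balance=$568.27 total_interest=$68.27
After 6 (deposit($200)): balance=$768.27 total_interest=$68.27
After 7 (month_end (apply 2% monthly interest)): balance=$783.63 total_interest=$83.63
After 8 (month_end (apply 2% monthly interest)): balance=$799.30 total_interest=$99.30
After 9 (year_end (apply 5% annual interest)): balance=$839.26 total_interest=$139.26
After 10 (month_end (apply 2% monthly interest)): balance=$856.04 total_interest=$156.04
After 11 (month_end (apply 2% monthly interest)): balance=$873.16 total_interest=$173.16
After 12 (deposit($100)): balance=$973.16 total_interest=$173.16

Answer: 973.16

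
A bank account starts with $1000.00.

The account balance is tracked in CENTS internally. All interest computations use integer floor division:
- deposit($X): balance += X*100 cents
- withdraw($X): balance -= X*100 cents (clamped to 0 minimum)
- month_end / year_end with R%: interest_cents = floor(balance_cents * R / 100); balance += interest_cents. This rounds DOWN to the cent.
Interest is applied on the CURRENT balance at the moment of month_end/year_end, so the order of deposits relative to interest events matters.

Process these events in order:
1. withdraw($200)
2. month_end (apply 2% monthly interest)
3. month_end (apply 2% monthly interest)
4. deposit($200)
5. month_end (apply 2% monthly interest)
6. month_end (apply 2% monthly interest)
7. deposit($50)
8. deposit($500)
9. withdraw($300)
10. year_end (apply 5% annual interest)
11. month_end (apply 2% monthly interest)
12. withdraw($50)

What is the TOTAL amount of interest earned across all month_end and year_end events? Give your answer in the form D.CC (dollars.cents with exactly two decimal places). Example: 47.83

After 1 (withdraw($200)): balance=$800.00 total_interest=$0.00
After 2 (month_end (apply 2% monthly interest)): balance=$816.00 total_interest=$16.00
After 3 (month_end (apply 2% monthly interest)): balance=$832.32 total_interest=$32.32
After 4 (deposit($200)): balance=$1032.32 total_interest=$32.32
After 5 (month_end (apply 2% monthly interest)): balance=$1052.96 total_interest=$52.96
After 6 (month_end (apply 2% monthly interest)): balance=$1074.01 total_interest=$74.01
After 7 (deposit($50)): balance=$1124.01 total_interest=$74.01
After 8 (deposit($500)): balance=$1624.01 total_interest=$74.01
After 9 (withdraw($300)): balance=$1324.01 total_interest=$74.01
After 10 (year_end (apply 5% annual interest)): balance=$1390.21 total_interest=$140.21
After 11 (month_end (apply 2% monthly interest)): balance=$1418.01 total_interest=$168.01
After 12 (withdraw($50)): balance=$1368.01 total_interest=$168.01

Answer: 168.01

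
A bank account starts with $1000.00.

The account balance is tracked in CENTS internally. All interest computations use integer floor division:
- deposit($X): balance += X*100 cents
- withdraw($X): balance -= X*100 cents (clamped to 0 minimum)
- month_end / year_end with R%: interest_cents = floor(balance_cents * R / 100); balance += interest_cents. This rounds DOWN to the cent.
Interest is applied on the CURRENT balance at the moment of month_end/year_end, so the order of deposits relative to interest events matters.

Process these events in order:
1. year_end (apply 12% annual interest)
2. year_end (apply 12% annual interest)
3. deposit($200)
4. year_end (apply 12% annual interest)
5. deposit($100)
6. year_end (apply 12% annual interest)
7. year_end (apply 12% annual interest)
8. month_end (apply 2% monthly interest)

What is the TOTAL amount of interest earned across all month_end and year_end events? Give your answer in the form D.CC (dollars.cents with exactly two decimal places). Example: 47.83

After 1 (year_end (apply 12% annual interest)): balance=$1120.00 total_interest=$120.00
After 2 (year_end (apply 12% annual interest)): balance=$1254.40 total_interest=$254.40
After 3 (deposit($200)): balance=$1454.40 total_interest=$254.40
After 4 (year_end (apply 12% annual interest)): balance=$1628.92 total_interest=$428.92
After 5 (deposit($100)): balance=$1728.92 total_interest=$428.92
After 6 (year_end (apply 12% annual interest)): balance=$1936.39 total_interest=$636.39
After 7 (year_end (apply 12% annual interest)): balance=$2168.75 total_interest=$868.75
After 8 (month_end (apply 2% monthly interest)): balance=$2212.12 total_interest=$912.12

Answer: 912.12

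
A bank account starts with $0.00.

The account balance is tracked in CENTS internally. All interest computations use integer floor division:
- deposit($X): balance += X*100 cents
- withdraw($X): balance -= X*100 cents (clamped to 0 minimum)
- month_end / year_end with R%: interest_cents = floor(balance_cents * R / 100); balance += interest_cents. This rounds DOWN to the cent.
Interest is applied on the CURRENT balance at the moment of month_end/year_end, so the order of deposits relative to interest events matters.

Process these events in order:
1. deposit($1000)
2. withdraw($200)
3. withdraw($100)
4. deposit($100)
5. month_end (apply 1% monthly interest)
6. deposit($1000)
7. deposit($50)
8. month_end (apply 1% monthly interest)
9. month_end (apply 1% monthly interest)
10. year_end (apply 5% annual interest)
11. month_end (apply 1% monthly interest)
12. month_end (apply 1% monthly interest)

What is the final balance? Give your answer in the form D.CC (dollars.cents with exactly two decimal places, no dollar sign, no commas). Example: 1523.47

After 1 (deposit($1000)): balance=$1000.00 total_interest=$0.00
After 2 (withdraw($200)): balance=$800.00 total_interest=$0.00
After 3 (withdraw($100)): balance=$700.00 total_interest=$0.00
After 4 (deposit($100)): balance=$800.00 total_interest=$0.00
After 5 (month_end (apply 1% monthly interest)): balance=$808.00 total_interest=$8.00
After 6 (deposit($1000)): balance=$1808.00 total_interest=$8.00
After 7 (deposit($50)): balance=$1858.00 total_interest=$8.00
After 8 (month_end (apply 1% monthly interest)): balance=$1876.58 total_interest=$26.58
After 9 (month_end (apply 1% monthly interest)): balance=$1895.34 total_interest=$45.34
After 10 (year_end (apply 5% annual interest)): balance=$1990.10 total_interest=$140.10
After 11 (month_end (apply 1% monthly interest)): balance=$2010.00 total_interest=$160.00
After 12 (month_end (apply 1% monthly interest)): balance=$2030.10 total_interest=$180.10

Answer: 2030.10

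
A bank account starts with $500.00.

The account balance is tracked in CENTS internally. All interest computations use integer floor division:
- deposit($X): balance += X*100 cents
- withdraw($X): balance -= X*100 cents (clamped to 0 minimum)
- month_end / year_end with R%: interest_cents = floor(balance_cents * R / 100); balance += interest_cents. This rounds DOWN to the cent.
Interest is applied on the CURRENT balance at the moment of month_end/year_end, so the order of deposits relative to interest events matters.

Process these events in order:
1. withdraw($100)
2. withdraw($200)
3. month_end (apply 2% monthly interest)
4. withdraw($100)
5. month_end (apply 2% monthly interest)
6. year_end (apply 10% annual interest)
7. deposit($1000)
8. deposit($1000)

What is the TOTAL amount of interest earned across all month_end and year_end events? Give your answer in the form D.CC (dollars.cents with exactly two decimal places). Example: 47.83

After 1 (withdraw($100)): balance=$400.00 total_interest=$0.00
After 2 (withdraw($200)): balance=$200.00 total_interest=$0.00
After 3 (month_end (apply 2% monthly interest)): balance=$204.00 total_interest=$4.00
After 4 (withdraw($100)): balance=$104.00 total_interest=$4.00
After 5 (month_end (apply 2% monthly interest)): balance=$106.08 total_interest=$6.08
After 6 (year_end (apply 10% annual interest)): balance=$116.68 total_interest=$16.68
After 7 (deposit($1000)): balance=$1116.68 total_interest=$16.68
After 8 (deposit($1000)): balance=$2116.68 total_interest=$16.68

Answer: 16.68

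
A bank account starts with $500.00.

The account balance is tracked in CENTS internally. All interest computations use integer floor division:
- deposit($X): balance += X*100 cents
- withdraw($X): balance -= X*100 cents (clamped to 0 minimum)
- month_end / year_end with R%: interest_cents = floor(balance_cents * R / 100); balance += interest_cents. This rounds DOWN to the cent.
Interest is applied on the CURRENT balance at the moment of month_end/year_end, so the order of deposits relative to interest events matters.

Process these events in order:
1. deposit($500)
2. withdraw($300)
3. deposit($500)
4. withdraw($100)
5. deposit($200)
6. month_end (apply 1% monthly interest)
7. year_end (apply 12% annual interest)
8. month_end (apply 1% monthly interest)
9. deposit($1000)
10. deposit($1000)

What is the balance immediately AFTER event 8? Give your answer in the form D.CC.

Answer: 1485.26

Derivation:
After 1 (deposit($500)): balance=$1000.00 total_interest=$0.00
After 2 (withdraw($300)): balance=$700.00 total_interest=$0.00
After 3 (deposit($500)): balance=$1200.00 total_interest=$0.00
After 4 (withdraw($100)): balance=$1100.00 total_interest=$0.00
After 5 (deposit($200)): balance=$1300.00 total_interest=$0.00
After 6 (month_end (apply 1% monthly interest)): balance=$1313.00 total_interest=$13.00
After 7 (year_end (apply 12% annual interest)): balance=$1470.56 total_interest=$170.56
After 8 (month_end (apply 1% monthly interest)): balance=$1485.26 total_interest=$185.26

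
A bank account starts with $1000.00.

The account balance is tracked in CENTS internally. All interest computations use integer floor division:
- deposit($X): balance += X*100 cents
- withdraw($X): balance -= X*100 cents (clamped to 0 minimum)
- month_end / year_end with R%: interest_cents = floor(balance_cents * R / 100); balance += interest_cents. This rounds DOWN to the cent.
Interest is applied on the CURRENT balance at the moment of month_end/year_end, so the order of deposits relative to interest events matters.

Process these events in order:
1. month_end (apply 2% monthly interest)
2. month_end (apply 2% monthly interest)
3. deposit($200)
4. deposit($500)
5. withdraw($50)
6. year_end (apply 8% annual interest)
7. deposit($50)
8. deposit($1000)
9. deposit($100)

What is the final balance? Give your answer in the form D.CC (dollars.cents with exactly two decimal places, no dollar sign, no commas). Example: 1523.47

After 1 (month_end (apply 2% monthly interest)): balance=$1020.00 total_interest=$20.00
After 2 (month_end (apply 2% monthly interest)): balance=$1040.40 total_interest=$40.40
After 3 (deposit($200)): balance=$1240.40 total_interest=$40.40
After 4 (deposit($500)): balance=$1740.40 total_interest=$40.40
After 5 (withdraw($50)): balance=$1690.40 total_interest=$40.40
After 6 (year_end (apply 8% annual interest)): balance=$1825.63 total_interest=$175.63
After 7 (deposit($50)): balance=$1875.63 total_interest=$175.63
After 8 (deposit($1000)): balance=$2875.63 total_interest=$175.63
After 9 (deposit($100)): balance=$2975.63 total_interest=$175.63

Answer: 2975.63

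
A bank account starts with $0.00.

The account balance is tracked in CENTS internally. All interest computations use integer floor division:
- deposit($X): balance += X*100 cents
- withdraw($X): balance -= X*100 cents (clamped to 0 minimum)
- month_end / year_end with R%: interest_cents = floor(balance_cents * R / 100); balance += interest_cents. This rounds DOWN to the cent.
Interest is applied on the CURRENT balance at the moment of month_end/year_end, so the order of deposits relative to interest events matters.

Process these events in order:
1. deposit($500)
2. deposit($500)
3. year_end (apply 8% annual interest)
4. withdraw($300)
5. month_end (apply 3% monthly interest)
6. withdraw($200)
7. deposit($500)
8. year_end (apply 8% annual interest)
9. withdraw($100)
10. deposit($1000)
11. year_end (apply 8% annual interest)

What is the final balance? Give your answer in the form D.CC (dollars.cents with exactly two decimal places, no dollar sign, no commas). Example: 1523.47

Answer: 2259.00

Derivation:
After 1 (deposit($500)): balance=$500.00 total_interest=$0.00
After 2 (deposit($500)): balance=$1000.00 total_interest=$0.00
After 3 (year_end (apply 8% annual interest)): balance=$1080.00 total_interest=$80.00
After 4 (withdraw($300)): balance=$780.00 total_interest=$80.00
After 5 (month_end (apply 3% monthly interest)): balance=$803.40 total_interest=$103.40
After 6 (withdraw($200)): balance=$603.40 total_interest=$103.40
After 7 (deposit($500)): balance=$1103.40 total_interest=$103.40
After 8 (year_end (apply 8% annual interest)): balance=$1191.67 total_interest=$191.67
After 9 (withdraw($100)): balance=$1091.67 total_interest=$191.67
After 10 (deposit($1000)): balance=$2091.67 total_interest=$191.67
After 11 (year_end (apply 8% annual interest)): balance=$2259.00 total_interest=$359.00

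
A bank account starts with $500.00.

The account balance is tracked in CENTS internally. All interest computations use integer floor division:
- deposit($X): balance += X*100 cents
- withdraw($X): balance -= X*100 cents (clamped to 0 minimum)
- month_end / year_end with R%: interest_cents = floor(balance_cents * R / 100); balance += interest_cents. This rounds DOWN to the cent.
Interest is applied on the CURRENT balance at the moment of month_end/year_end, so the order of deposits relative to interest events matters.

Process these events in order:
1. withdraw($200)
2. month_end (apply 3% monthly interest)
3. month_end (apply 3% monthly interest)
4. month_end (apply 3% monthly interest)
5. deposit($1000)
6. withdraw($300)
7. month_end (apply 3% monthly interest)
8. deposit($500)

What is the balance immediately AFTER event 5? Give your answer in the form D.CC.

After 1 (withdraw($200)): balance=$300.00 total_interest=$0.00
After 2 (month_end (apply 3% monthly interest)): balance=$309.00 total_interest=$9.00
After 3 (month_end (apply 3% monthly interest)): balance=$318.27 total_interest=$18.27
After 4 (month_end (apply 3% monthly interest)): balance=$327.81 total_interest=$27.81
After 5 (deposit($1000)): balance=$1327.81 total_interest=$27.81

Answer: 1327.81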